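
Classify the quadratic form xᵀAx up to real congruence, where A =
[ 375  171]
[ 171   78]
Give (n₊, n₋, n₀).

Answer: (2, 0, 0)

Derivation:
step 0: pivot 375 → sign +
step 1: pivot 3/125 → sign +
signature = (2, 0, 0)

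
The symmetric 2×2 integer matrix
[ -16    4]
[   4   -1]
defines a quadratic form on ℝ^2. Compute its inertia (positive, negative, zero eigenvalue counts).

step 0: pivot -16 → sign −
step 1: row/col 1 already zero → sign 0
signature = (0, 1, 1)

Answer: (0, 1, 1)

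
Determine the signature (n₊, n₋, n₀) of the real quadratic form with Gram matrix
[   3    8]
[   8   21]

step 0: pivot 3 → sign +
step 1: pivot -1/3 → sign −
signature = (1, 1, 0)

Answer: (1, 1, 0)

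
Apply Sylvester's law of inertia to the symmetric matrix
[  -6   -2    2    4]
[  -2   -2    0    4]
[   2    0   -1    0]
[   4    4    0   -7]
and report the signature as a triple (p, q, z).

Answer: (1, 2, 1)

Derivation:
step 0: pivot -6 → sign −
step 1: pivot -4/3 → sign −
step 2: pivot 1 → sign +
step 3: row/col 3 already zero → sign 0
signature = (1, 2, 1)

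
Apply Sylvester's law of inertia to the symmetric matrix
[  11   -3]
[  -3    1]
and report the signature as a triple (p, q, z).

step 0: pivot 11 → sign +
step 1: pivot 2/11 → sign +
signature = (2, 0, 0)

Answer: (2, 0, 0)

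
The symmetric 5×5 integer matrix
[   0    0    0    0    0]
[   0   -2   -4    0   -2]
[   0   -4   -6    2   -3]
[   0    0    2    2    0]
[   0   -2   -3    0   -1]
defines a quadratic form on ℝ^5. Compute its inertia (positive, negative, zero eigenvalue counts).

step 0: pivot -2 → sign −
step 1: pivot 2 → sign +
step 2: pivot 1/2 → sign +
step 3: pivot -2 → sign −
step 4: row/col 4 already zero → sign 0
signature = (2, 2, 1)

Answer: (2, 2, 1)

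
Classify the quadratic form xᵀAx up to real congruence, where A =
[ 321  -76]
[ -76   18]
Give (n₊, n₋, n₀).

Answer: (2, 0, 0)

Derivation:
step 0: pivot 321 → sign +
step 1: pivot 2/321 → sign +
signature = (2, 0, 0)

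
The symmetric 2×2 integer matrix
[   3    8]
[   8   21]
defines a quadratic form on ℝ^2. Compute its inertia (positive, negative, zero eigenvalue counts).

Answer: (1, 1, 0)

Derivation:
step 0: pivot 3 → sign +
step 1: pivot -1/3 → sign −
signature = (1, 1, 0)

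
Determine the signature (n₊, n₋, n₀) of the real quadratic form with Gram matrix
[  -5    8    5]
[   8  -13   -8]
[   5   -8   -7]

Answer: (0, 3, 0)

Derivation:
step 0: pivot -5 → sign −
step 1: pivot -1/5 → sign −
step 2: pivot -2 → sign −
signature = (0, 3, 0)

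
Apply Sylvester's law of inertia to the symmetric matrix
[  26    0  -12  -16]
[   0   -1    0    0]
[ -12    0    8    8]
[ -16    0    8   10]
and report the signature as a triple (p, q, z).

Answer: (2, 1, 1)

Derivation:
step 0: pivot 26 → sign +
step 1: pivot -1 → sign −
step 2: pivot 32/13 → sign +
step 3: row/col 3 already zero → sign 0
signature = (2, 1, 1)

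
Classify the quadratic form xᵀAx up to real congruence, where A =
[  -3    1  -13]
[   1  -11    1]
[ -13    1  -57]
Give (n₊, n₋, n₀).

Answer: (1, 2, 0)

Derivation:
step 0: pivot -3 → sign −
step 1: pivot -32/3 → sign −
step 2: pivot 3/8 → sign +
signature = (1, 2, 0)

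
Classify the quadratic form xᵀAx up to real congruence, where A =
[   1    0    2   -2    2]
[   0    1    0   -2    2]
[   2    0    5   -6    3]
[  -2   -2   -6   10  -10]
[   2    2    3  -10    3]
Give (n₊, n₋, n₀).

Answer: (4, 1, 0)

Derivation:
step 0: pivot 1 → sign +
step 1: pivot 1 → sign +
step 2: pivot 1 → sign +
step 3: pivot -2 → sign −
step 4: pivot 2 → sign +
signature = (4, 1, 0)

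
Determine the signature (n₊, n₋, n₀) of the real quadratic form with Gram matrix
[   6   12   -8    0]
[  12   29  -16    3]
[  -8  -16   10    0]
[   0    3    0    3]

step 0: pivot 6 → sign +
step 1: pivot 5 → sign +
step 2: pivot -2/3 → sign −
step 3: pivot 6/5 → sign +
signature = (3, 1, 0)

Answer: (3, 1, 0)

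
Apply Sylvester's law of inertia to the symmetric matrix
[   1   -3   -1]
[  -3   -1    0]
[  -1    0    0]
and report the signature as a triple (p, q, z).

step 0: pivot 1 → sign +
step 1: pivot -10 → sign −
step 2: pivot -1/10 → sign −
signature = (1, 2, 0)

Answer: (1, 2, 0)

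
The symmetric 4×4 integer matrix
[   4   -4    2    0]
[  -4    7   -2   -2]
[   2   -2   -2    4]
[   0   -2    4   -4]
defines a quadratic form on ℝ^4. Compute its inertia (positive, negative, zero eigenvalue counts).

step 0: pivot 4 → sign +
step 1: pivot 3 → sign +
step 2: pivot -3 → sign −
step 3: row/col 3 already zero → sign 0
signature = (2, 1, 1)

Answer: (2, 1, 1)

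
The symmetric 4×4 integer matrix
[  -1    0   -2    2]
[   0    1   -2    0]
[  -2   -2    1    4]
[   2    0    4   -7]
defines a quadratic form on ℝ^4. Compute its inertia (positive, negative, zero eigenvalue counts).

Answer: (2, 2, 0)

Derivation:
step 0: pivot -1 → sign −
step 1: pivot 1 → sign +
step 2: pivot 1 → sign +
step 3: pivot -3 → sign −
signature = (2, 2, 0)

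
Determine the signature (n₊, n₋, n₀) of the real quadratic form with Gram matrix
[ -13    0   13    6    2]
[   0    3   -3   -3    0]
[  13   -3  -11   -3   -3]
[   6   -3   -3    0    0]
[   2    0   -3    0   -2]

step 0: pivot -13 → sign −
step 1: pivot 3 → sign +
step 2: pivot -1 → sign −
step 3: pivot -3/13 → sign −
step 4: pivot 3 → sign +
signature = (2, 3, 0)

Answer: (2, 3, 0)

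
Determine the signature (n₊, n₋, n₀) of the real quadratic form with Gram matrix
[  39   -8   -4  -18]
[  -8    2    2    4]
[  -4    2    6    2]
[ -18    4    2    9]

Answer: (3, 0, 1)

Derivation:
step 0: pivot 39 → sign +
step 1: pivot 14/39 → sign +
step 2: pivot 12/7 → sign +
step 3: row/col 3 already zero → sign 0
signature = (3, 0, 1)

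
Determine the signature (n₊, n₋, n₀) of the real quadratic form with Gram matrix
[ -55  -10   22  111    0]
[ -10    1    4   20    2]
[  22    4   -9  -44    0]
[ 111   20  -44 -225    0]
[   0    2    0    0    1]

Answer: (1, 4, 0)

Derivation:
step 0: pivot -55 → sign −
step 1: pivot 31/11 → sign +
step 2: pivot -1/5 → sign −
step 3: pivot -6/31 → sign −
step 4: pivot -1/3 → sign −
signature = (1, 4, 0)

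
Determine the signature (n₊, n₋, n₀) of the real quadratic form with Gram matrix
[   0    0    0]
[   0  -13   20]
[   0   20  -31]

Answer: (0, 2, 1)

Derivation:
step 0: pivot -13 → sign −
step 1: pivot -3/13 → sign −
step 2: row/col 2 already zero → sign 0
signature = (0, 2, 1)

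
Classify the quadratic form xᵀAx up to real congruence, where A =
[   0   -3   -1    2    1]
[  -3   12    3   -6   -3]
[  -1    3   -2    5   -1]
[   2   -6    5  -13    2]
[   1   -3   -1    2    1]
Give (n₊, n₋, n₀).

Answer: (2, 3, 0)

Derivation:
step 0: pivot 12 → sign +
step 1: pivot -3/4 → sign −
step 2: pivot -8/3 → sign −
step 3: pivot -5/8 → sign −
step 4: pivot 2/5 → sign +
signature = (2, 3, 0)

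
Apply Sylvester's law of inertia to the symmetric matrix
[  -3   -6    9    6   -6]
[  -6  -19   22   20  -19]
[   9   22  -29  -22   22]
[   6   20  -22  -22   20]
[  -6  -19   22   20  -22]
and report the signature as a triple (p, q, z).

Answer: (1, 4, 0)

Derivation:
step 0: pivot -3 → sign −
step 1: pivot -7 → sign −
step 2: pivot 2/7 → sign +
step 3: pivot -2 → sign −
step 4: pivot -3 → sign −
signature = (1, 4, 0)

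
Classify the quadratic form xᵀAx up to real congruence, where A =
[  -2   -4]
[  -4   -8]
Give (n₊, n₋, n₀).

Answer: (0, 1, 1)

Derivation:
step 0: pivot -2 → sign −
step 1: row/col 1 already zero → sign 0
signature = (0, 1, 1)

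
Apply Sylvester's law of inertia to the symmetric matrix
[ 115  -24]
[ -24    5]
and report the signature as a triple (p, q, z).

step 0: pivot 115 → sign +
step 1: pivot -1/115 → sign −
signature = (1, 1, 0)

Answer: (1, 1, 0)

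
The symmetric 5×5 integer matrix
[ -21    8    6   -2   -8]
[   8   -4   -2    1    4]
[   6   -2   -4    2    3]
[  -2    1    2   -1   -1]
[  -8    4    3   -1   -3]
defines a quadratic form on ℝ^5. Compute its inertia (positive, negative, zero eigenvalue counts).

step 0: pivot -21 → sign −
step 1: pivot -20/21 → sign −
step 2: pivot -11/5 → sign −
step 3: pivot 3/11 → sign +
step 4: pivot -1/4 → sign −
signature = (1, 4, 0)

Answer: (1, 4, 0)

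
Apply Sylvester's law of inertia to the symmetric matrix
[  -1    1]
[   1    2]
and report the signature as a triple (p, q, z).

step 0: pivot -1 → sign −
step 1: pivot 3 → sign +
signature = (1, 1, 0)

Answer: (1, 1, 0)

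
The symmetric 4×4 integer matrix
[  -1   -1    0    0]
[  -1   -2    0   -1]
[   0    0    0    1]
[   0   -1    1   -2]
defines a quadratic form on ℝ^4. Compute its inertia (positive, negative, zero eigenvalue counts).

Answer: (1, 3, 0)

Derivation:
step 0: pivot -1 → sign −
step 1: pivot -1 → sign −
step 2: pivot -1 → sign −
step 3: pivot 1 → sign +
signature = (1, 3, 0)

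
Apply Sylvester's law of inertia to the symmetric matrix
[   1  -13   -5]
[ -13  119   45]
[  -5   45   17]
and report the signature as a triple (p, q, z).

Answer: (1, 1, 1)

Derivation:
step 0: pivot 1 → sign +
step 1: pivot -50 → sign −
step 2: row/col 2 already zero → sign 0
signature = (1, 1, 1)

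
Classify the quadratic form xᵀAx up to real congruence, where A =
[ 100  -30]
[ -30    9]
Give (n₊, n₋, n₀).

step 0: pivot 100 → sign +
step 1: row/col 1 already zero → sign 0
signature = (1, 0, 1)

Answer: (1, 0, 1)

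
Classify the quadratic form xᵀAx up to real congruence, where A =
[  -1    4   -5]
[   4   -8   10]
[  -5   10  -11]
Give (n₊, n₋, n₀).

Answer: (2, 1, 0)

Derivation:
step 0: pivot -1 → sign −
step 1: pivot 8 → sign +
step 2: pivot 3/2 → sign +
signature = (2, 1, 0)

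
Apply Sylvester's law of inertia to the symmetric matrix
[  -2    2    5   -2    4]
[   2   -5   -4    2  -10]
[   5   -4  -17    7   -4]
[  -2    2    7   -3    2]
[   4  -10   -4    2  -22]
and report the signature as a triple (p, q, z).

step 0: pivot -2 → sign −
step 1: pivot -3 → sign −
step 2: pivot -25/6 → sign −
step 3: pivot -1/25 → sign −
step 4: pivot 2 → sign +
signature = (1, 4, 0)

Answer: (1, 4, 0)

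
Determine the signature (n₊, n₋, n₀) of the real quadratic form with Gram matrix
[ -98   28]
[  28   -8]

Answer: (0, 1, 1)

Derivation:
step 0: pivot -98 → sign −
step 1: row/col 1 already zero → sign 0
signature = (0, 1, 1)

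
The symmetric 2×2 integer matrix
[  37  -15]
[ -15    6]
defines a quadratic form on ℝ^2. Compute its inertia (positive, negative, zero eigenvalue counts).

step 0: pivot 37 → sign +
step 1: pivot -3/37 → sign −
signature = (1, 1, 0)

Answer: (1, 1, 0)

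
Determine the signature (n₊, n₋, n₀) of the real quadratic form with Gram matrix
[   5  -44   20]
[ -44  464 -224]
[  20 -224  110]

Answer: (2, 0, 1)

Derivation:
step 0: pivot 5 → sign +
step 1: pivot 384/5 → sign +
step 2: row/col 2 already zero → sign 0
signature = (2, 0, 1)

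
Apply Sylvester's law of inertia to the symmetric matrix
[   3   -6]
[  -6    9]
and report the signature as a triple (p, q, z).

Answer: (1, 1, 0)

Derivation:
step 0: pivot 3 → sign +
step 1: pivot -3 → sign −
signature = (1, 1, 0)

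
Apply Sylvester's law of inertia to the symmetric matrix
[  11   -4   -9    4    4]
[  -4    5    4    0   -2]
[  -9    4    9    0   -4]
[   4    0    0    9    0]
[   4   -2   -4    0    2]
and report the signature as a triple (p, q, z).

Answer: (5, 0, 0)

Derivation:
step 0: pivot 11 → sign +
step 1: pivot 39/11 → sign +
step 2: pivot 58/39 → sign +
step 3: pivot 1 → sign +
step 4: pivot 6/29 → sign +
signature = (5, 0, 0)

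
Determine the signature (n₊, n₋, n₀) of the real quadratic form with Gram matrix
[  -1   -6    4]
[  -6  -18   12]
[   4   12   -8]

Answer: (1, 1, 1)

Derivation:
step 0: pivot -1 → sign −
step 1: pivot 18 → sign +
step 2: row/col 2 already zero → sign 0
signature = (1, 1, 1)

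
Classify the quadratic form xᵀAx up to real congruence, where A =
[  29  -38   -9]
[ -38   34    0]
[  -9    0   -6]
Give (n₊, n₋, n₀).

step 0: pivot 29 → sign +
step 1: pivot -458/29 → sign −
step 2: pivot 3/229 → sign +
signature = (2, 1, 0)

Answer: (2, 1, 0)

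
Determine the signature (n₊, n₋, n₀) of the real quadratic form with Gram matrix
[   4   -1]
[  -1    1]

Answer: (2, 0, 0)

Derivation:
step 0: pivot 4 → sign +
step 1: pivot 3/4 → sign +
signature = (2, 0, 0)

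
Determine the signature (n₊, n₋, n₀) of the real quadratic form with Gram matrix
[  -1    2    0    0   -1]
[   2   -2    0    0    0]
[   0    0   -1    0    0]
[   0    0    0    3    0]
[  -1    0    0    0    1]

Answer: (2, 2, 1)

Derivation:
step 0: pivot -1 → sign −
step 1: pivot 2 → sign +
step 2: pivot -1 → sign −
step 3: pivot 3 → sign +
step 4: row/col 4 already zero → sign 0
signature = (2, 2, 1)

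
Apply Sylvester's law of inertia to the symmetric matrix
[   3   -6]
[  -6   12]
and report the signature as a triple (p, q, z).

Answer: (1, 0, 1)

Derivation:
step 0: pivot 3 → sign +
step 1: row/col 1 already zero → sign 0
signature = (1, 0, 1)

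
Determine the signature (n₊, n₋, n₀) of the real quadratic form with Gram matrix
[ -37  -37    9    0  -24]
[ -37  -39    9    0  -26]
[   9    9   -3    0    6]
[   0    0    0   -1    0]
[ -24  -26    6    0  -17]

step 0: pivot -37 → sign −
step 1: pivot -2 → sign −
step 2: pivot -30/37 → sign −
step 3: pivot -1 → sign −
step 4: pivot 3/5 → sign +
signature = (1, 4, 0)

Answer: (1, 4, 0)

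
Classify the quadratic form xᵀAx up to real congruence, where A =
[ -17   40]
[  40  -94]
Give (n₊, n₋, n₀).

step 0: pivot -17 → sign −
step 1: pivot 2/17 → sign +
signature = (1, 1, 0)

Answer: (1, 1, 0)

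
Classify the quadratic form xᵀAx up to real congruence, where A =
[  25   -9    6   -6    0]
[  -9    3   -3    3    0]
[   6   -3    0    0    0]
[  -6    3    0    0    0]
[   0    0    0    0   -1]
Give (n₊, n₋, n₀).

Answer: (2, 2, 1)

Derivation:
step 0: pivot 25 → sign +
step 1: pivot -6/25 → sign −
step 2: pivot 3/2 → sign +
step 3: pivot -1 → sign −
step 4: row/col 4 already zero → sign 0
signature = (2, 2, 1)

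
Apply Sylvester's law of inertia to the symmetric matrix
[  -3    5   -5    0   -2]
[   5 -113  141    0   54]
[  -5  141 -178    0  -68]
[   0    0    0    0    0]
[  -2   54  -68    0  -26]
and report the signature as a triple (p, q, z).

step 0: pivot -3 → sign −
step 1: pivot -314/3 → sign −
step 2: pivot -237/157 → sign −
step 3: pivot -2/237 → sign −
step 4: row/col 4 already zero → sign 0
signature = (0, 4, 1)

Answer: (0, 4, 1)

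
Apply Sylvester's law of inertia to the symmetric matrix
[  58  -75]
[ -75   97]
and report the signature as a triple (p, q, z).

Answer: (2, 0, 0)

Derivation:
step 0: pivot 58 → sign +
step 1: pivot 1/58 → sign +
signature = (2, 0, 0)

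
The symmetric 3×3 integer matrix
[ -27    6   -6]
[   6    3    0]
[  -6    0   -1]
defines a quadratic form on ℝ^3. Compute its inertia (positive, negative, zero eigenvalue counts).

Answer: (1, 2, 0)

Derivation:
step 0: pivot -27 → sign −
step 1: pivot 13/3 → sign +
step 2: pivot -1/13 → sign −
signature = (1, 2, 0)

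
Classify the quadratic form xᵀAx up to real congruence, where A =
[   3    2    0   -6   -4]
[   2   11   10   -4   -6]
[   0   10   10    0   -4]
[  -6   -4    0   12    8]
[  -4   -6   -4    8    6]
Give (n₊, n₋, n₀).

step 0: pivot 3 → sign +
step 1: pivot 29/3 → sign +
step 2: pivot -10/29 → sign −
step 3: pivot 2/5 → sign +
step 4: row/col 4 already zero → sign 0
signature = (3, 1, 1)

Answer: (3, 1, 1)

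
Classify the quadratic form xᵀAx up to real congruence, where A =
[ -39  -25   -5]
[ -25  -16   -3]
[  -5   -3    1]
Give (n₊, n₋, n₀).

Answer: (1, 1, 1)

Derivation:
step 0: pivot -39 → sign −
step 1: pivot 1/39 → sign +
step 2: row/col 2 already zero → sign 0
signature = (1, 1, 1)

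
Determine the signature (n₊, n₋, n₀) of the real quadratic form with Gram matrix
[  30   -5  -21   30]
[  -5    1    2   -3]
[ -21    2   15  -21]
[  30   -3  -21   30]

step 0: pivot 30 → sign +
step 1: pivot 1/6 → sign +
step 2: pivot -66/5 → sign −
step 3: pivot 6/11 → sign +
signature = (3, 1, 0)

Answer: (3, 1, 0)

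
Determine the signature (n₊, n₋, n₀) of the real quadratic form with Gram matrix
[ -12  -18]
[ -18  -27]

Answer: (0, 1, 1)

Derivation:
step 0: pivot -12 → sign −
step 1: row/col 1 already zero → sign 0
signature = (0, 1, 1)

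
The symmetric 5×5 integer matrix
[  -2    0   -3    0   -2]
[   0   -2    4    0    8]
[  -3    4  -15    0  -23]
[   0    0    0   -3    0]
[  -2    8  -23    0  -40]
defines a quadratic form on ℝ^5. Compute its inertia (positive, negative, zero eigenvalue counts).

Answer: (1, 4, 0)

Derivation:
step 0: pivot -2 → sign −
step 1: pivot -2 → sign −
step 2: pivot -5/2 → sign −
step 3: pivot -3 → sign −
step 4: pivot 2/5 → sign +
signature = (1, 4, 0)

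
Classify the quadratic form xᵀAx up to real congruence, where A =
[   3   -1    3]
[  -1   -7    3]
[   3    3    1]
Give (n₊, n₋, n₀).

Answer: (2, 1, 0)

Derivation:
step 0: pivot 3 → sign +
step 1: pivot -22/3 → sign −
step 2: pivot 2/11 → sign +
signature = (2, 1, 0)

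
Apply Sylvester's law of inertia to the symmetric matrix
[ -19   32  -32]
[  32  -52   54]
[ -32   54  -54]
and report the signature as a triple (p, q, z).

step 0: pivot -19 → sign −
step 1: pivot 36/19 → sign +
step 2: pivot -1/9 → sign −
signature = (1, 2, 0)

Answer: (1, 2, 0)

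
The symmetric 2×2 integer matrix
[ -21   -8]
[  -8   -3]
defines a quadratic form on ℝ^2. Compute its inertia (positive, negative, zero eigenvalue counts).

step 0: pivot -21 → sign −
step 1: pivot 1/21 → sign +
signature = (1, 1, 0)

Answer: (1, 1, 0)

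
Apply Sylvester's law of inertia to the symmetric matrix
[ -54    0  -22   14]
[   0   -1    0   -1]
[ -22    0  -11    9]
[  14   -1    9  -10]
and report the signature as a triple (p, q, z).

step 0: pivot -54 → sign −
step 1: pivot -1 → sign −
step 2: pivot -55/27 → sign −
step 3: pivot -2/55 → sign −
signature = (0, 4, 0)

Answer: (0, 4, 0)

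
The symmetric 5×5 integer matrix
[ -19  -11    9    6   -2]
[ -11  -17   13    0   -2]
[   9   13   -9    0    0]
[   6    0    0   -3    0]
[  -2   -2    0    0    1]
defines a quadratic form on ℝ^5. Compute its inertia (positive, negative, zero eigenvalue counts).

step 0: pivot -19 → sign −
step 1: pivot -202/19 → sign −
step 2: pivot 98/101 → sign +
step 3: pivot -3/49 → sign −
step 4: pivot -1 → sign −
signature = (1, 4, 0)

Answer: (1, 4, 0)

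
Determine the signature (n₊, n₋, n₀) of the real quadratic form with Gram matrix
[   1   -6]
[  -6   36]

Answer: (1, 0, 1)

Derivation:
step 0: pivot 1 → sign +
step 1: row/col 1 already zero → sign 0
signature = (1, 0, 1)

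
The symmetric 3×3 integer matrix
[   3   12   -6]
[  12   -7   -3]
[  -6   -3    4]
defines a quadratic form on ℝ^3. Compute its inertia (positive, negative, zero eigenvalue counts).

step 0: pivot 3 → sign +
step 1: pivot -55 → sign −
step 2: pivot 1/55 → sign +
signature = (2, 1, 0)

Answer: (2, 1, 0)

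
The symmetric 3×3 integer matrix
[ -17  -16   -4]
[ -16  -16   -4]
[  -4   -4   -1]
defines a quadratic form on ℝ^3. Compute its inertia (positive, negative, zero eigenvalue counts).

step 0: pivot -17 → sign −
step 1: pivot -16/17 → sign −
step 2: row/col 2 already zero → sign 0
signature = (0, 2, 1)

Answer: (0, 2, 1)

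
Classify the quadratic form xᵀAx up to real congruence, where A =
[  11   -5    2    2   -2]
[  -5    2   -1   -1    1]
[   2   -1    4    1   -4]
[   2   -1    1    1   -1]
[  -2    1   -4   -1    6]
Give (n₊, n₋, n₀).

Answer: (4, 1, 0)

Derivation:
step 0: pivot 11 → sign +
step 1: pivot -3/11 → sign −
step 2: pivot 11/3 → sign +
step 3: pivot 6/11 → sign +
step 4: pivot 2 → sign +
signature = (4, 1, 0)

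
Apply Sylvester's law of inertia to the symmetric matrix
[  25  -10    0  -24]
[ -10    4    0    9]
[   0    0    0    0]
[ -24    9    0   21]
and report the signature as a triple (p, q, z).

Answer: (2, 1, 1)

Derivation:
step 0: pivot 25 → sign +
step 1: pivot -51/25 → sign −
step 2: pivot 3/17 → sign +
step 3: row/col 3 already zero → sign 0
signature = (2, 1, 1)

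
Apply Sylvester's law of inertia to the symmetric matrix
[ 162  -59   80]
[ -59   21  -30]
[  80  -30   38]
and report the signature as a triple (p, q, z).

step 0: pivot 162 → sign +
step 1: pivot -79/162 → sign −
step 2: pivot 2/79 → sign +
signature = (2, 1, 0)

Answer: (2, 1, 0)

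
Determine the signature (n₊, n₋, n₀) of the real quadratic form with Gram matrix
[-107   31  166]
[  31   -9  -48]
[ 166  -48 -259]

Answer: (0, 3, 0)

Derivation:
step 0: pivot -107 → sign −
step 1: pivot -2/107 → sign −
step 2: pivot -1 → sign −
signature = (0, 3, 0)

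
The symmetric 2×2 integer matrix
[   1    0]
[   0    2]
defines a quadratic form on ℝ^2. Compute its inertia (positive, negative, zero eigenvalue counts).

step 0: pivot 1 → sign +
step 1: pivot 2 → sign +
signature = (2, 0, 0)

Answer: (2, 0, 0)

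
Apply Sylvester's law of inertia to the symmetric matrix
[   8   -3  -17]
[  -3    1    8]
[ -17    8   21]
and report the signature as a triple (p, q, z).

Answer: (2, 1, 0)

Derivation:
step 0: pivot 8 → sign +
step 1: pivot -1/8 → sign −
step 2: pivot 6 → sign +
signature = (2, 1, 0)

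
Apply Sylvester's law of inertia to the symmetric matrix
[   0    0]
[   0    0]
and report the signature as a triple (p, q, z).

step 0: row/col 0 already zero → sign 0
step 1: row/col 1 already zero → sign 0
signature = (0, 0, 2)

Answer: (0, 0, 2)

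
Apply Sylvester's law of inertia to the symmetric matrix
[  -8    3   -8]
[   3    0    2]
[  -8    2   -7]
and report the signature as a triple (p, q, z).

step 0: pivot -8 → sign −
step 1: pivot 9/8 → sign +
step 2: pivot 1/9 → sign +
signature = (2, 1, 0)

Answer: (2, 1, 0)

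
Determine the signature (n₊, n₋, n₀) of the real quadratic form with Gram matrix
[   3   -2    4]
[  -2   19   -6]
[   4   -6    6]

step 0: pivot 3 → sign +
step 1: pivot 53/3 → sign +
step 2: pivot 2/53 → sign +
signature = (3, 0, 0)

Answer: (3, 0, 0)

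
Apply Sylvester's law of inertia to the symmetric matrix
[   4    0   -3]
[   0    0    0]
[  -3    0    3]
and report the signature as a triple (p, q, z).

step 0: pivot 4 → sign +
step 1: pivot 3/4 → sign +
step 2: row/col 2 already zero → sign 0
signature = (2, 0, 1)

Answer: (2, 0, 1)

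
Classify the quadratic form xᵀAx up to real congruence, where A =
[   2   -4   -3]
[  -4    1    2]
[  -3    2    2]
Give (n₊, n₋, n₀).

Answer: (1, 2, 0)

Derivation:
step 0: pivot 2 → sign +
step 1: pivot -7 → sign −
step 2: pivot -3/14 → sign −
signature = (1, 2, 0)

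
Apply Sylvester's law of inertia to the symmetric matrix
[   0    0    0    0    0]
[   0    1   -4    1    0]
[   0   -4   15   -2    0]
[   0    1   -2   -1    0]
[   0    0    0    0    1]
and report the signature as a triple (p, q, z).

Answer: (3, 1, 1)

Derivation:
step 0: pivot 1 → sign +
step 1: pivot -1 → sign −
step 2: pivot 2 → sign +
step 3: pivot 1 → sign +
step 4: row/col 4 already zero → sign 0
signature = (3, 1, 1)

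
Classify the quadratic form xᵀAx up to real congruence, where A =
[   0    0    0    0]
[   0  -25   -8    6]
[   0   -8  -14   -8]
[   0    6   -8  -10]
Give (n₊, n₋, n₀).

step 0: pivot -25 → sign −
step 1: pivot -286/25 → sign −
step 2: pivot 6/143 → sign +
step 3: row/col 3 already zero → sign 0
signature = (1, 2, 1)

Answer: (1, 2, 1)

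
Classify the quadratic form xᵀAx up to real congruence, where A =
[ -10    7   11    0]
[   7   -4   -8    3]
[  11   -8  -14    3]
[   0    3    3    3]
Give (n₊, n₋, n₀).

step 0: pivot -10 → sign −
step 1: pivot 9/10 → sign +
step 2: pivot -2 → sign −
step 3: pivot 1 → sign +
signature = (2, 2, 0)

Answer: (2, 2, 0)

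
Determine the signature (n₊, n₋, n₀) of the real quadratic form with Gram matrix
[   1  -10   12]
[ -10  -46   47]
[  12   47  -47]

Answer: (2, 1, 0)

Derivation:
step 0: pivot 1 → sign +
step 1: pivot -146 → sign −
step 2: pivot 3/146 → sign +
signature = (2, 1, 0)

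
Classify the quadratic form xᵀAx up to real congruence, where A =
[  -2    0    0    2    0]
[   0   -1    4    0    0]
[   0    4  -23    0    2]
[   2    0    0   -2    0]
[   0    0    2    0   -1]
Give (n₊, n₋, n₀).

step 0: pivot -2 → sign −
step 1: pivot -1 → sign −
step 2: pivot -7 → sign −
step 3: pivot -3/7 → sign −
step 4: row/col 4 already zero → sign 0
signature = (0, 4, 1)

Answer: (0, 4, 1)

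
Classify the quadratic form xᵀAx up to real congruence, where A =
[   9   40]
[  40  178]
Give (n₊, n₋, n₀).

Answer: (2, 0, 0)

Derivation:
step 0: pivot 9 → sign +
step 1: pivot 2/9 → sign +
signature = (2, 0, 0)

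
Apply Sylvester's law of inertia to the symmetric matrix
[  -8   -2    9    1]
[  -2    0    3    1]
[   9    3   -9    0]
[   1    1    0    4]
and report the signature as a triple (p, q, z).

Answer: (2, 1, 1)

Derivation:
step 0: pivot -8 → sign −
step 1: pivot 1/2 → sign +
step 2: pivot 3 → sign +
step 3: row/col 3 already zero → sign 0
signature = (2, 1, 1)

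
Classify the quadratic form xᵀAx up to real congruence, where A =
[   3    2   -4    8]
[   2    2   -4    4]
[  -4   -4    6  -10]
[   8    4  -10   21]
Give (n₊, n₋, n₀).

step 0: pivot 3 → sign +
step 1: pivot 2/3 → sign +
step 2: pivot -2 → sign −
step 3: pivot -1 → sign −
signature = (2, 2, 0)

Answer: (2, 2, 0)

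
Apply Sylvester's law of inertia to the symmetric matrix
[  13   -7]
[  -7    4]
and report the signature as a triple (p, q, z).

Answer: (2, 0, 0)

Derivation:
step 0: pivot 13 → sign +
step 1: pivot 3/13 → sign +
signature = (2, 0, 0)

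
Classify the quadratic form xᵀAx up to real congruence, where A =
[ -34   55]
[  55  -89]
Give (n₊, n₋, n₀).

Answer: (0, 2, 0)

Derivation:
step 0: pivot -34 → sign −
step 1: pivot -1/34 → sign −
signature = (0, 2, 0)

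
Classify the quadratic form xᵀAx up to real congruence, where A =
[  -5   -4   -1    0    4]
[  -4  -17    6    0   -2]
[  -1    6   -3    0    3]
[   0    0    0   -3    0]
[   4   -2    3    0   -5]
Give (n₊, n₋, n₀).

Answer: (1, 4, 0)

Derivation:
step 0: pivot -5 → sign −
step 1: pivot -69/5 → sign −
step 2: pivot 38/69 → sign +
step 3: pivot -3 → sign −
step 4: pivot -3/38 → sign −
signature = (1, 4, 0)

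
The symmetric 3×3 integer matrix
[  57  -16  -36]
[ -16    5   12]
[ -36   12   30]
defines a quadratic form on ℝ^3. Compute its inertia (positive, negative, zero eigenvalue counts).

Answer: (3, 0, 0)

Derivation:
step 0: pivot 57 → sign +
step 1: pivot 29/57 → sign +
step 2: pivot 6/29 → sign +
signature = (3, 0, 0)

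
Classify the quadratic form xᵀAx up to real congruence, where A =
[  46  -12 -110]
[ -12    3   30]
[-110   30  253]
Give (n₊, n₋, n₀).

step 0: pivot 46 → sign +
step 1: pivot -3/23 → sign −
step 2: pivot 3 → sign +
signature = (2, 1, 0)

Answer: (2, 1, 0)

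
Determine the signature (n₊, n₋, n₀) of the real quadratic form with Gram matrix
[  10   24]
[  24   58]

step 0: pivot 10 → sign +
step 1: pivot 2/5 → sign +
signature = (2, 0, 0)

Answer: (2, 0, 0)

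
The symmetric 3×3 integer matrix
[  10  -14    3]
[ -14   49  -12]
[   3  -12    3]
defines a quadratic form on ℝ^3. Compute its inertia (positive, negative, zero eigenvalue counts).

Answer: (3, 0, 0)

Derivation:
step 0: pivot 10 → sign +
step 1: pivot 147/5 → sign +
step 2: pivot 3/98 → sign +
signature = (3, 0, 0)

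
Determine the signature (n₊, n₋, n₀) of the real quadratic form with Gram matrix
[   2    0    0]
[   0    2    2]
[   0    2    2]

step 0: pivot 2 → sign +
step 1: pivot 2 → sign +
step 2: row/col 2 already zero → sign 0
signature = (2, 0, 1)

Answer: (2, 0, 1)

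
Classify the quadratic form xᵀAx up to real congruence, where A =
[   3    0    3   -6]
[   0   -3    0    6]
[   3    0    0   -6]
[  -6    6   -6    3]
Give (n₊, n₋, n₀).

step 0: pivot 3 → sign +
step 1: pivot -3 → sign −
step 2: pivot -3 → sign −
step 3: pivot 3 → sign +
signature = (2, 2, 0)

Answer: (2, 2, 0)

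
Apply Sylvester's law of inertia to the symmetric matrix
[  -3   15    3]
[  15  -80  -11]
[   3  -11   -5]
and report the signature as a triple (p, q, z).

step 0: pivot -3 → sign −
step 1: pivot -5 → sign −
step 2: pivot 6/5 → sign +
signature = (1, 2, 0)

Answer: (1, 2, 0)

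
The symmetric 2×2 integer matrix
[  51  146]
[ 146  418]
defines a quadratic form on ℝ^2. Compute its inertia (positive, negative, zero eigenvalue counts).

step 0: pivot 51 → sign +
step 1: pivot 2/51 → sign +
signature = (2, 0, 0)

Answer: (2, 0, 0)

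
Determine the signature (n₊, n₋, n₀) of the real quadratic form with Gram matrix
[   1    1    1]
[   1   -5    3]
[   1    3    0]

step 0: pivot 1 → sign +
step 1: pivot -6 → sign −
step 2: pivot -1/3 → sign −
signature = (1, 2, 0)

Answer: (1, 2, 0)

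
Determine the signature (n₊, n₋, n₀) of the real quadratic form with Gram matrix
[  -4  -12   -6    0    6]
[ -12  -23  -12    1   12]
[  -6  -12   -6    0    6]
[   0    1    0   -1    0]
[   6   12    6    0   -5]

step 0: pivot -4 → sign −
step 1: pivot 13 → sign +
step 2: pivot 3/13 → sign +
step 3: pivot -2 → sign −
step 4: pivot 1 → sign +
signature = (3, 2, 0)

Answer: (3, 2, 0)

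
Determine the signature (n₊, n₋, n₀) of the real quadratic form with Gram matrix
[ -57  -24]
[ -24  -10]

step 0: pivot -57 → sign −
step 1: pivot 2/19 → sign +
signature = (1, 1, 0)

Answer: (1, 1, 0)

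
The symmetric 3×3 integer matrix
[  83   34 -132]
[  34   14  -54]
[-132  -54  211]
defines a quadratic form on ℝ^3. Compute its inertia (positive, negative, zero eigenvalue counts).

step 0: pivot 83 → sign +
step 1: pivot 6/83 → sign +
step 2: pivot 1 → sign +
signature = (3, 0, 0)

Answer: (3, 0, 0)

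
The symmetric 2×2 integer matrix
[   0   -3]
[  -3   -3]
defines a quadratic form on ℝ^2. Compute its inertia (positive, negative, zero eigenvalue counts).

Answer: (1, 1, 0)

Derivation:
step 0: pivot -3 → sign −
step 1: pivot 3 → sign +
signature = (1, 1, 0)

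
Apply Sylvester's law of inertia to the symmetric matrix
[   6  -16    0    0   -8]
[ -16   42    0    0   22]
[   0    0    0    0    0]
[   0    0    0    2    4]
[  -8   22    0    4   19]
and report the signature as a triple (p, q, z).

step 0: pivot 6 → sign +
step 1: pivot -2/3 → sign −
step 2: pivot 2 → sign +
step 3: pivot 1 → sign +
step 4: row/col 4 already zero → sign 0
signature = (3, 1, 1)

Answer: (3, 1, 1)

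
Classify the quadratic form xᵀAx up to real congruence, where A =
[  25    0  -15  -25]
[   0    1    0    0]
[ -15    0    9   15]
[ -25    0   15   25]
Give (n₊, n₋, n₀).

step 0: pivot 25 → sign +
step 1: pivot 1 → sign +
step 2: row/col 2 already zero → sign 0
step 3: row/col 3 already zero → sign 0
signature = (2, 0, 2)

Answer: (2, 0, 2)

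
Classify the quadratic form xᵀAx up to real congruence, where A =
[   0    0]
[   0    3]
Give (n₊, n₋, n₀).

Answer: (1, 0, 1)

Derivation:
step 0: pivot 3 → sign +
step 1: row/col 1 already zero → sign 0
signature = (1, 0, 1)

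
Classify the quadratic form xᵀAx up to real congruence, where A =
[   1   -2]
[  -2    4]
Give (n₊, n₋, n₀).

step 0: pivot 1 → sign +
step 1: row/col 1 already zero → sign 0
signature = (1, 0, 1)

Answer: (1, 0, 1)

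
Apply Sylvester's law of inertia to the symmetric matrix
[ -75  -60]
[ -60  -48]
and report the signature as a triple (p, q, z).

Answer: (0, 1, 1)

Derivation:
step 0: pivot -75 → sign −
step 1: row/col 1 already zero → sign 0
signature = (0, 1, 1)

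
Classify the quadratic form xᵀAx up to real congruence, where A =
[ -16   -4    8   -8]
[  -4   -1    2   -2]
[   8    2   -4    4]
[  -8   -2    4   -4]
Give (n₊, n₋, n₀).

step 0: pivot -16 → sign −
step 1: row/col 1 already zero → sign 0
step 2: row/col 2 already zero → sign 0
step 3: row/col 3 already zero → sign 0
signature = (0, 1, 3)

Answer: (0, 1, 3)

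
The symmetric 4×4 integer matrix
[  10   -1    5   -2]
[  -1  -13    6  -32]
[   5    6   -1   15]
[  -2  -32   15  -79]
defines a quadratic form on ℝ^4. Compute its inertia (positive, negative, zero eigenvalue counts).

Answer: (1, 3, 0)

Derivation:
step 0: pivot 10 → sign +
step 1: pivot -131/10 → sign −
step 2: pivot -36/131 → sign −
step 3: pivot -1/4 → sign −
signature = (1, 3, 0)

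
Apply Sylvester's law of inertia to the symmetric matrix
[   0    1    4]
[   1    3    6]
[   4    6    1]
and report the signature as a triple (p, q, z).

Answer: (2, 1, 0)

Derivation:
step 0: pivot 3 → sign +
step 1: pivot -1/3 → sign −
step 2: pivot 1 → sign +
signature = (2, 1, 0)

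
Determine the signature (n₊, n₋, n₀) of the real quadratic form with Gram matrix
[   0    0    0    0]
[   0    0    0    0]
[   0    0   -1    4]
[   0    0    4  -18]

Answer: (0, 2, 2)

Derivation:
step 0: pivot -1 → sign −
step 1: pivot -2 → sign −
step 2: row/col 2 already zero → sign 0
step 3: row/col 3 already zero → sign 0
signature = (0, 2, 2)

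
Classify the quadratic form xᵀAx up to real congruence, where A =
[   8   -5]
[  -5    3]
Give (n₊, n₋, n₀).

step 0: pivot 8 → sign +
step 1: pivot -1/8 → sign −
signature = (1, 1, 0)

Answer: (1, 1, 0)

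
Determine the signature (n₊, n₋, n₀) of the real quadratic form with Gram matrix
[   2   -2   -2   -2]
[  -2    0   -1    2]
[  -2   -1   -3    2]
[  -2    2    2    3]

step 0: pivot 2 → sign +
step 1: pivot -2 → sign −
step 2: pivot -1/2 → sign −
step 3: pivot 1 → sign +
signature = (2, 2, 0)

Answer: (2, 2, 0)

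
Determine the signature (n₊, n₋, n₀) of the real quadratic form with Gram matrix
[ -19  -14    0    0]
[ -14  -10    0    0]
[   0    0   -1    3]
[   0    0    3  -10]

Answer: (1, 3, 0)

Derivation:
step 0: pivot -19 → sign −
step 1: pivot 6/19 → sign +
step 2: pivot -1 → sign −
step 3: pivot -1 → sign −
signature = (1, 3, 0)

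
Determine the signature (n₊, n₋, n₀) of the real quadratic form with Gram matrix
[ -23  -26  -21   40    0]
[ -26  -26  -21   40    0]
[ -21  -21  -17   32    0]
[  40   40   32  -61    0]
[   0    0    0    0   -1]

Answer: (2, 3, 0)

Derivation:
step 0: pivot -23 → sign −
step 1: pivot 78/23 → sign +
step 2: pivot -1/26 → sign −
step 3: pivot 3 → sign +
step 4: pivot -1 → sign −
signature = (2, 3, 0)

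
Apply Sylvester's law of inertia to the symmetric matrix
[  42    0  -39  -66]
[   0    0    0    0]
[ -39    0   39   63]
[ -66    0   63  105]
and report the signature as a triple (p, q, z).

step 0: pivot 42 → sign +
step 1: pivot 39/14 → sign +
step 2: pivot 3/13 → sign +
step 3: row/col 3 already zero → sign 0
signature = (3, 0, 1)

Answer: (3, 0, 1)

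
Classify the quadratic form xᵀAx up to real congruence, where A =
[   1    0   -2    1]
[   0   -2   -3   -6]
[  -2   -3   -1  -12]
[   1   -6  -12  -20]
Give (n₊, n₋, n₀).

step 0: pivot 1 → sign +
step 1: pivot -2 → sign −
step 2: pivot -1/2 → sign −
step 3: pivot -1 → sign −
signature = (1, 3, 0)

Answer: (1, 3, 0)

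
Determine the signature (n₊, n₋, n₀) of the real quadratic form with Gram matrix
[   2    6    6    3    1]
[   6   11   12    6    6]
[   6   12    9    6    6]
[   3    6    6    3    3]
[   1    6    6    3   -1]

Answer: (1, 3, 1)

Derivation:
step 0: pivot 2 → sign +
step 1: pivot -7 → sign −
step 2: pivot -27/7 → sign −
step 3: pivot -1/6 → sign −
step 4: row/col 4 already zero → sign 0
signature = (1, 3, 1)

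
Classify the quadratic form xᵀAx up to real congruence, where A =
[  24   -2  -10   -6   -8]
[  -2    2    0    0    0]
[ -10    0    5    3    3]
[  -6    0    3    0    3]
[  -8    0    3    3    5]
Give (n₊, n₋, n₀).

step 0: pivot 24 → sign +
step 1: pivot 11/6 → sign +
step 2: pivot 5/11 → sign +
step 3: pivot -9/5 → sign −
step 4: pivot 2 → sign +
signature = (4, 1, 0)

Answer: (4, 1, 0)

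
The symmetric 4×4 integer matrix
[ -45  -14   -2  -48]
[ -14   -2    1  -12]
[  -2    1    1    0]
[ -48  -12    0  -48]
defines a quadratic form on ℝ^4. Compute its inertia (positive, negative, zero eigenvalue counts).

Answer: (1, 2, 1)

Derivation:
step 0: pivot -45 → sign −
step 1: pivot 106/45 → sign +
step 2: pivot -3/106 → sign −
step 3: row/col 3 already zero → sign 0
signature = (1, 2, 1)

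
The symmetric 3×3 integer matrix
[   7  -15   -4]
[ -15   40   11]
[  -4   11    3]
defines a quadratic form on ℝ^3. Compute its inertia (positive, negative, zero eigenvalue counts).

Answer: (2, 1, 0)

Derivation:
step 0: pivot 7 → sign +
step 1: pivot 55/7 → sign +
step 2: pivot -2/55 → sign −
signature = (2, 1, 0)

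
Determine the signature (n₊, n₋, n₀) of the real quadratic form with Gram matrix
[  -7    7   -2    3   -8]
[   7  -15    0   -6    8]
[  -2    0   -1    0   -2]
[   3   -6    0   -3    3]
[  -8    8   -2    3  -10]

Answer: (1, 4, 0)

Derivation:
step 0: pivot -7 → sign −
step 1: pivot -8 → sign −
step 2: pivot 1/14 → sign +
step 3: pivot -3/4 → sign −
step 4: pivot -2 → sign −
signature = (1, 4, 0)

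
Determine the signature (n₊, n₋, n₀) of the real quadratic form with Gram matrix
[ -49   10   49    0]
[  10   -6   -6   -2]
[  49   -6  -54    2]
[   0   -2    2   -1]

Answer: (1, 3, 0)

Derivation:
step 0: pivot -49 → sign −
step 1: pivot -194/49 → sign −
step 2: pivot -93/97 → sign −
step 3: pivot 1/93 → sign +
signature = (1, 3, 0)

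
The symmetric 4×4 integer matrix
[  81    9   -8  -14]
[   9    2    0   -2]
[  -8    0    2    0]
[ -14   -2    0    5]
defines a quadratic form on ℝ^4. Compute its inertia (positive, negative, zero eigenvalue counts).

step 0: pivot 81 → sign +
step 1: pivot 1 → sign +
step 2: pivot 34/81 → sign +
step 3: pivot 1/17 → sign +
signature = (4, 0, 0)

Answer: (4, 0, 0)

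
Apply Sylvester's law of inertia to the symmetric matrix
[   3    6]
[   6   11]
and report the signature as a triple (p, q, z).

step 0: pivot 3 → sign +
step 1: pivot -1 → sign −
signature = (1, 1, 0)

Answer: (1, 1, 0)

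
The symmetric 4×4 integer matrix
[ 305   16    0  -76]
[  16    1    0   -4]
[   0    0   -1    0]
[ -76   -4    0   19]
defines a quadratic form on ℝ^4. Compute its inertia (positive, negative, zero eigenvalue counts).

step 0: pivot 305 → sign +
step 1: pivot 49/305 → sign +
step 2: pivot -1 → sign −
step 3: pivot 3/49 → sign +
signature = (3, 1, 0)

Answer: (3, 1, 0)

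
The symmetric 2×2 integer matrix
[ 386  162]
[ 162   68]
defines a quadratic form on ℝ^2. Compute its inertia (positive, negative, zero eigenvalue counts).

Answer: (2, 0, 0)

Derivation:
step 0: pivot 386 → sign +
step 1: pivot 2/193 → sign +
signature = (2, 0, 0)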